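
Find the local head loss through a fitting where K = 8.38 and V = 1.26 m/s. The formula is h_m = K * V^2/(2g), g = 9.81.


Minor loss formula: h_m = K * V^2/(2g).
V^2 = 1.26^2 = 1.5876.
V^2/(2g) = 1.5876 / 19.62 = 0.0809 m.
h_m = 8.38 * 0.0809 = 0.6781 m.

0.6781


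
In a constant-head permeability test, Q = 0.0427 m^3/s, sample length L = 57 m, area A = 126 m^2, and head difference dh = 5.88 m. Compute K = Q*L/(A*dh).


From K = Q*L / (A*dh):
Numerator: Q*L = 0.0427 * 57 = 2.4339.
Denominator: A*dh = 126 * 5.88 = 740.88.
K = 2.4339 / 740.88 = 0.003285 m/s.

0.003285


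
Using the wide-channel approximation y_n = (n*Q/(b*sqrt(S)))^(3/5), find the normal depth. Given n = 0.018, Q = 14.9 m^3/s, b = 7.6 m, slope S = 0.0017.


We use the wide-channel approximation y_n = (n*Q/(b*sqrt(S)))^(3/5).
sqrt(S) = sqrt(0.0017) = 0.041231.
Numerator: n*Q = 0.018 * 14.9 = 0.2682.
Denominator: b*sqrt(S) = 7.6 * 0.041231 = 0.313356.
arg = 0.8559.
y_n = 0.8559^(3/5) = 0.9109 m.

0.9109


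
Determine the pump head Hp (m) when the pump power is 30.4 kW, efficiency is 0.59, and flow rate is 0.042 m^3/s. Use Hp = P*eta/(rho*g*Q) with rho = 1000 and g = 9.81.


Pump head formula: Hp = P * eta / (rho * g * Q).
Numerator: P * eta = 30.4 * 1000 * 0.59 = 17936.0 W.
Denominator: rho * g * Q = 1000 * 9.81 * 0.042 = 412.02.
Hp = 17936.0 / 412.02 = 43.53 m.

43.53


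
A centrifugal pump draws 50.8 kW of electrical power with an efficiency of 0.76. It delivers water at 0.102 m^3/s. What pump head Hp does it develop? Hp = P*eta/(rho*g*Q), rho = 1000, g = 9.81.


Pump head formula: Hp = P * eta / (rho * g * Q).
Numerator: P * eta = 50.8 * 1000 * 0.76 = 38608.0 W.
Denominator: rho * g * Q = 1000 * 9.81 * 0.102 = 1000.62.
Hp = 38608.0 / 1000.62 = 38.58 m.

38.58


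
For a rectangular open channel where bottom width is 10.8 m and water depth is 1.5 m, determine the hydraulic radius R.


For a rectangular section:
Flow area A = b * y = 10.8 * 1.5 = 16.2 m^2.
Wetted perimeter P = b + 2y = 10.8 + 2*1.5 = 13.8 m.
Hydraulic radius R = A/P = 16.2 / 13.8 = 1.1739 m.

1.1739


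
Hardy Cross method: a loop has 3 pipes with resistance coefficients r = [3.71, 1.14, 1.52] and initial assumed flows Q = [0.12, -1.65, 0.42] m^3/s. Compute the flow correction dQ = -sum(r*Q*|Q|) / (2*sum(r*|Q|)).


Numerator terms (r*Q*|Q|): 3.71*0.12*|0.12| = 0.0534; 1.14*-1.65*|-1.65| = -3.1036; 1.52*0.42*|0.42| = 0.2681.
Sum of numerator = -2.7821.
Denominator terms (r*|Q|): 3.71*|0.12| = 0.4452; 1.14*|-1.65| = 1.881; 1.52*|0.42| = 0.6384.
2 * sum of denominator = 2 * 2.9646 = 5.9292.
dQ = --2.7821 / 5.9292 = 0.4692 m^3/s.

0.4692


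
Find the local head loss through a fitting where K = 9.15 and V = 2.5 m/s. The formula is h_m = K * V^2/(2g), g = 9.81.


Minor loss formula: h_m = K * V^2/(2g).
V^2 = 2.5^2 = 6.25.
V^2/(2g) = 6.25 / 19.62 = 0.3186 m.
h_m = 9.15 * 0.3186 = 2.9148 m.

2.9148


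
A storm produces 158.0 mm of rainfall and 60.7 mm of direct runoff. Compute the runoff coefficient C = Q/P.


The runoff coefficient C = runoff depth / rainfall depth.
C = 60.7 / 158.0
  = 0.3842.

0.3842


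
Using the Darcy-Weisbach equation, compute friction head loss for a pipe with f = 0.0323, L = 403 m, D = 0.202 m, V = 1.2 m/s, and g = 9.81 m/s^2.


Darcy-Weisbach equation: h_f = f * (L/D) * V^2/(2g).
f * L/D = 0.0323 * 403/0.202 = 64.4401.
V^2/(2g) = 1.2^2 / (2*9.81) = 1.44 / 19.62 = 0.0734 m.
h_f = 64.4401 * 0.0734 = 4.73 m.

4.73


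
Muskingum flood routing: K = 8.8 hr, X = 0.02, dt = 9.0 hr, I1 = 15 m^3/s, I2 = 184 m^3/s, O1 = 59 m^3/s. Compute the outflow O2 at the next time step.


Muskingum coefficients:
denom = 2*K*(1-X) + dt = 2*8.8*(1-0.02) + 9.0 = 26.248.
C0 = (dt - 2*K*X)/denom = (9.0 - 2*8.8*0.02)/26.248 = 0.3295.
C1 = (dt + 2*K*X)/denom = (9.0 + 2*8.8*0.02)/26.248 = 0.3563.
C2 = (2*K*(1-X) - dt)/denom = 0.3142.
O2 = C0*I2 + C1*I1 + C2*O1
   = 0.3295*184 + 0.3563*15 + 0.3142*59
   = 84.51 m^3/s.

84.51


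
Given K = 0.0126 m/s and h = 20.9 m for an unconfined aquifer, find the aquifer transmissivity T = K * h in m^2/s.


Transmissivity is defined as T = K * h.
T = 0.0126 * 20.9
  = 0.2633 m^2/s.

0.2633


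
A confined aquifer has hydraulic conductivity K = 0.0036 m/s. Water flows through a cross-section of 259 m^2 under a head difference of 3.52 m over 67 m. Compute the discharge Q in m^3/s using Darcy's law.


Darcy's law: Q = K * A * i, where i = dh/L.
Hydraulic gradient i = 3.52 / 67 = 0.052537.
Q = 0.0036 * 259 * 0.052537
  = 0.049 m^3/s.

0.049


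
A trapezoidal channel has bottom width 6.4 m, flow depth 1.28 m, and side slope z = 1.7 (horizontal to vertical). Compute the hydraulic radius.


For a trapezoidal section with side slope z:
A = (b + z*y)*y = (6.4 + 1.7*1.28)*1.28 = 10.977 m^2.
P = b + 2*y*sqrt(1 + z^2) = 6.4 + 2*1.28*sqrt(1 + 1.7^2) = 11.449 m.
R = A/P = 10.977 / 11.449 = 0.9588 m.

0.9588


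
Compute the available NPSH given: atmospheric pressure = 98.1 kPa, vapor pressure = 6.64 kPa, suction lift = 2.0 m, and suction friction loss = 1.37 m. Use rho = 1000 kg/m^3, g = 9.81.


NPSHa = p_atm/(rho*g) - z_s - hf_s - p_vap/(rho*g).
p_atm/(rho*g) = 98.1*1000 / (1000*9.81) = 10.0 m.
p_vap/(rho*g) = 6.64*1000 / (1000*9.81) = 0.677 m.
NPSHa = 10.0 - 2.0 - 1.37 - 0.677
      = 5.95 m.

5.95


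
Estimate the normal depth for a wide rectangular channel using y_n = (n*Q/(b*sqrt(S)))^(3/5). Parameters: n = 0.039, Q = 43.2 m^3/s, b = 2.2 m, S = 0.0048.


We use the wide-channel approximation y_n = (n*Q/(b*sqrt(S)))^(3/5).
sqrt(S) = sqrt(0.0048) = 0.069282.
Numerator: n*Q = 0.039 * 43.2 = 1.6848.
Denominator: b*sqrt(S) = 2.2 * 0.069282 = 0.15242.
arg = 11.0536.
y_n = 11.0536^(3/5) = 4.2277 m.

4.2277


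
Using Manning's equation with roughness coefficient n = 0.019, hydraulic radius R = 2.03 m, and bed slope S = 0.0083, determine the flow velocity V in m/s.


Manning's equation gives V = (1/n) * R^(2/3) * S^(1/2).
First, compute R^(2/3) = 2.03^(2/3) = 1.6032.
Next, S^(1/2) = 0.0083^(1/2) = 0.091104.
Then 1/n = 1/0.019 = 52.63.
V = 52.63 * 1.6032 * 0.091104 = 7.6875 m/s.

7.6875


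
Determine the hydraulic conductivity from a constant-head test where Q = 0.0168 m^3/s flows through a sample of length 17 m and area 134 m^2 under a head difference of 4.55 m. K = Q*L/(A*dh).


From K = Q*L / (A*dh):
Numerator: Q*L = 0.0168 * 17 = 0.2856.
Denominator: A*dh = 134 * 4.55 = 609.7.
K = 0.2856 / 609.7 = 0.000468 m/s.

0.000468


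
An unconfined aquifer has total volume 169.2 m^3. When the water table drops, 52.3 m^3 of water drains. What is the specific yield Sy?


Specific yield Sy = Volume drained / Total volume.
Sy = 52.3 / 169.2
   = 0.3091.

0.3091


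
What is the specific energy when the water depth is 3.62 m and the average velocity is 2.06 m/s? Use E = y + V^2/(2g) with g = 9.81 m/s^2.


Specific energy E = y + V^2/(2g).
Velocity head = V^2/(2g) = 2.06^2 / (2*9.81) = 4.2436 / 19.62 = 0.2163 m.
E = 3.62 + 0.2163 = 3.8363 m.

3.8363


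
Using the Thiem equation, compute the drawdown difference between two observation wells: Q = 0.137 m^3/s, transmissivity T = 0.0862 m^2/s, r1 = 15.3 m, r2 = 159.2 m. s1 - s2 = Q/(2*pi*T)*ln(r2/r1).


Thiem equation: s1 - s2 = Q/(2*pi*T) * ln(r2/r1).
ln(r2/r1) = ln(159.2/15.3) = 2.3423.
Q/(2*pi*T) = 0.137 / (2*pi*0.0862) = 0.137 / 0.5416 = 0.2529.
s1 - s2 = 0.2529 * 2.3423 = 0.5925 m.

0.5925


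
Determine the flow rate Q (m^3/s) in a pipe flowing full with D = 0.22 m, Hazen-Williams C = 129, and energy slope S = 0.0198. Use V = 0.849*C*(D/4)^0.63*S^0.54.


For a full circular pipe, R = D/4 = 0.22/4 = 0.055 m.
V = 0.849 * 129 * 0.055^0.63 * 0.0198^0.54
  = 0.849 * 129 * 0.160853 * 0.120282
  = 2.119 m/s.
Pipe area A = pi*D^2/4 = pi*0.22^2/4 = 0.038 m^2.
Q = A * V = 0.038 * 2.119 = 0.0805 m^3/s.

0.0805


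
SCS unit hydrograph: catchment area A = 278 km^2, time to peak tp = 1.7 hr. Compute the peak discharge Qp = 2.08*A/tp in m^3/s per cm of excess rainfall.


SCS formula: Qp = 2.08 * A / tp.
Qp = 2.08 * 278 / 1.7
   = 578.24 / 1.7
   = 340.14 m^3/s per cm.

340.14


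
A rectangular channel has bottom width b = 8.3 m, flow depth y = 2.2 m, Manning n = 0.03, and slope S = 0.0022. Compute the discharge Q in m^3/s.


For a rectangular channel, the cross-sectional area A = b * y = 8.3 * 2.2 = 18.26 m^2.
The wetted perimeter P = b + 2y = 8.3 + 2*2.2 = 12.7 m.
Hydraulic radius R = A/P = 18.26/12.7 = 1.4378 m.
Velocity V = (1/n)*R^(2/3)*S^(1/2) = (1/0.03)*1.4378^(2/3)*0.0022^(1/2) = 1.9917 m/s.
Discharge Q = A * V = 18.26 * 1.9917 = 36.368 m^3/s.

36.368


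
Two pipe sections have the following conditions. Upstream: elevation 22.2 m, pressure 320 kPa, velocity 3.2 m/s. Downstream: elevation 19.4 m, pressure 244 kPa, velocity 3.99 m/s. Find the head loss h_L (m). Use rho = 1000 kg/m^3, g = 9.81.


Total head at each section: H = z + p/(rho*g) + V^2/(2g).
H1 = 22.2 + 320*1000/(1000*9.81) + 3.2^2/(2*9.81)
   = 22.2 + 32.62 + 0.5219
   = 55.342 m.
H2 = 19.4 + 244*1000/(1000*9.81) + 3.99^2/(2*9.81)
   = 19.4 + 24.873 + 0.8114
   = 45.084 m.
h_L = H1 - H2 = 55.342 - 45.084 = 10.258 m.

10.258


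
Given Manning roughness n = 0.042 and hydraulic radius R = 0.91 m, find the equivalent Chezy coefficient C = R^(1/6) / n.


The Chezy coefficient relates to Manning's n through C = R^(1/6) / n.
R^(1/6) = 0.91^(1/6) = 0.984404.
C = 0.984404 / 0.042 = 23.44 m^(1/2)/s.

23.44


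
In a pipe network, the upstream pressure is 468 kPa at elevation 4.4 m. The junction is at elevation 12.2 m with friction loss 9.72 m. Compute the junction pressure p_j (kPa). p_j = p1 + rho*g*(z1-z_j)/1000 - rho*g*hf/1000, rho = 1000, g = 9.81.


Junction pressure: p_j = p1 + rho*g*(z1 - z_j)/1000 - rho*g*hf/1000.
Elevation term = 1000*9.81*(4.4 - 12.2)/1000 = -76.518 kPa.
Friction term = 1000*9.81*9.72/1000 = 95.353 kPa.
p_j = 468 + -76.518 - 95.353 = 296.13 kPa.

296.13


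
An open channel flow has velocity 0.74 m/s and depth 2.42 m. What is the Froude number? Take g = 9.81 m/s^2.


The Froude number is defined as Fr = V / sqrt(g*y).
g*y = 9.81 * 2.42 = 23.7402.
sqrt(g*y) = sqrt(23.7402) = 4.8724.
Fr = 0.74 / 4.8724 = 0.1519.

0.1519


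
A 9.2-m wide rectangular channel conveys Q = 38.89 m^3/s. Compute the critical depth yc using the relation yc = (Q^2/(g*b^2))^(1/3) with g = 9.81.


Using yc = (Q^2 / (g * b^2))^(1/3):
Q^2 = 38.89^2 = 1512.43.
g * b^2 = 9.81 * 9.2^2 = 9.81 * 84.64 = 830.32.
Q^2 / (g*b^2) = 1512.43 / 830.32 = 1.8215.
yc = 1.8215^(1/3) = 1.2213 m.

1.2213


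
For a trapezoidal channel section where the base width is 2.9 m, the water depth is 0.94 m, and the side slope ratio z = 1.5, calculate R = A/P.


For a trapezoidal section with side slope z:
A = (b + z*y)*y = (2.9 + 1.5*0.94)*0.94 = 4.051 m^2.
P = b + 2*y*sqrt(1 + z^2) = 2.9 + 2*0.94*sqrt(1 + 1.5^2) = 6.289 m.
R = A/P = 4.051 / 6.289 = 0.6442 m.

0.6442


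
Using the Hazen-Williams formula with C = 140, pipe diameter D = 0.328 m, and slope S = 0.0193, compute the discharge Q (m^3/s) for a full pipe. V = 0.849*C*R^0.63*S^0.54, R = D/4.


For a full circular pipe, R = D/4 = 0.328/4 = 0.082 m.
V = 0.849 * 140 * 0.082^0.63 * 0.0193^0.54
  = 0.849 * 140 * 0.206872 * 0.118632
  = 2.917 m/s.
Pipe area A = pi*D^2/4 = pi*0.328^2/4 = 0.0845 m^2.
Q = A * V = 0.0845 * 2.917 = 0.2465 m^3/s.

0.2465


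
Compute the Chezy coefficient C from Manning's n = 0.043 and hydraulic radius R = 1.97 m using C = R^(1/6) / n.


The Chezy coefficient relates to Manning's n through C = R^(1/6) / n.
R^(1/6) = 1.97^(1/6) = 1.119638.
C = 1.119638 / 0.043 = 26.04 m^(1/2)/s.

26.04


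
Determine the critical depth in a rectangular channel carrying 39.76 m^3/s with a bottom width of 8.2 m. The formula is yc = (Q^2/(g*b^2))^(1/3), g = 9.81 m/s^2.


Using yc = (Q^2 / (g * b^2))^(1/3):
Q^2 = 39.76^2 = 1580.86.
g * b^2 = 9.81 * 8.2^2 = 9.81 * 67.24 = 659.62.
Q^2 / (g*b^2) = 1580.86 / 659.62 = 2.3966.
yc = 2.3966^(1/3) = 1.3382 m.

1.3382


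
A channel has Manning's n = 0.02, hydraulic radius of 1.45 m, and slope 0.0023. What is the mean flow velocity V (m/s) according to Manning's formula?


Manning's equation gives V = (1/n) * R^(2/3) * S^(1/2).
First, compute R^(2/3) = 1.45^(2/3) = 1.2811.
Next, S^(1/2) = 0.0023^(1/2) = 0.047958.
Then 1/n = 1/0.02 = 50.0.
V = 50.0 * 1.2811 * 0.047958 = 3.0719 m/s.

3.0719


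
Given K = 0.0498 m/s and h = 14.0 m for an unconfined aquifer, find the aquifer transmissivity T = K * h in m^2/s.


Transmissivity is defined as T = K * h.
T = 0.0498 * 14.0
  = 0.6972 m^2/s.

0.6972


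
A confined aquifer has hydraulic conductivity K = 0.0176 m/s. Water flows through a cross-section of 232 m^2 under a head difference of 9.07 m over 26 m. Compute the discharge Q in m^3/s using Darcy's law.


Darcy's law: Q = K * A * i, where i = dh/L.
Hydraulic gradient i = 9.07 / 26 = 0.348846.
Q = 0.0176 * 232 * 0.348846
  = 1.4244 m^3/s.

1.4244


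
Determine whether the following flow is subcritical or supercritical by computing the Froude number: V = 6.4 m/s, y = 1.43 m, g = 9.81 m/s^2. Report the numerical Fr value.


The Froude number is defined as Fr = V / sqrt(g*y).
g*y = 9.81 * 1.43 = 14.0283.
sqrt(g*y) = sqrt(14.0283) = 3.7454.
Fr = 6.4 / 3.7454 = 1.7087.
Since Fr > 1, the flow is supercritical.

1.7087


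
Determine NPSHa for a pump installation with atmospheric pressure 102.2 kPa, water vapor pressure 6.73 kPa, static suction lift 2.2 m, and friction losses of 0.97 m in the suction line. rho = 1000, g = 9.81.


NPSHa = p_atm/(rho*g) - z_s - hf_s - p_vap/(rho*g).
p_atm/(rho*g) = 102.2*1000 / (1000*9.81) = 10.418 m.
p_vap/(rho*g) = 6.73*1000 / (1000*9.81) = 0.686 m.
NPSHa = 10.418 - 2.2 - 0.97 - 0.686
      = 6.56 m.

6.56


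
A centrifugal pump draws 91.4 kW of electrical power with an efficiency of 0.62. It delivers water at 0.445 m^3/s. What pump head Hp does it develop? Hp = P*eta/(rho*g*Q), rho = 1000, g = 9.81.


Pump head formula: Hp = P * eta / (rho * g * Q).
Numerator: P * eta = 91.4 * 1000 * 0.62 = 56668.0 W.
Denominator: rho * g * Q = 1000 * 9.81 * 0.445 = 4365.45.
Hp = 56668.0 / 4365.45 = 12.98 m.

12.98


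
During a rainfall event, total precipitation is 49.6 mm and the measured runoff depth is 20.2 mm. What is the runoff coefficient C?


The runoff coefficient C = runoff depth / rainfall depth.
C = 20.2 / 49.6
  = 0.4073.

0.4073


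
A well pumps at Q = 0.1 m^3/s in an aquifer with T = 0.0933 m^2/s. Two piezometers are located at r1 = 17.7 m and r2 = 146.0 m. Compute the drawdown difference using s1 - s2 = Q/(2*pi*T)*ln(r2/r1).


Thiem equation: s1 - s2 = Q/(2*pi*T) * ln(r2/r1).
ln(r2/r1) = ln(146.0/17.7) = 2.11.
Q/(2*pi*T) = 0.1 / (2*pi*0.0933) = 0.1 / 0.5862 = 0.1706.
s1 - s2 = 0.1706 * 2.11 = 0.3599 m.

0.3599


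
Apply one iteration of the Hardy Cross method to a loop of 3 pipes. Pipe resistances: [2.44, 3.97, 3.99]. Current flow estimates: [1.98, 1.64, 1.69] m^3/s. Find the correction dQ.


Numerator terms (r*Q*|Q|): 2.44*1.98*|1.98| = 9.5658; 3.97*1.64*|1.64| = 10.6777; 3.99*1.69*|1.69| = 11.3958.
Sum of numerator = 31.6393.
Denominator terms (r*|Q|): 2.44*|1.98| = 4.8312; 3.97*|1.64| = 6.5108; 3.99*|1.69| = 6.7431.
2 * sum of denominator = 2 * 18.0851 = 36.1702.
dQ = -31.6393 / 36.1702 = -0.8747 m^3/s.

-0.8747


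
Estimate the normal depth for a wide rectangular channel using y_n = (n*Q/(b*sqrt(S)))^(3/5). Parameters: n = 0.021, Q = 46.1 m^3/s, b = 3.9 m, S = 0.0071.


We use the wide-channel approximation y_n = (n*Q/(b*sqrt(S)))^(3/5).
sqrt(S) = sqrt(0.0071) = 0.084261.
Numerator: n*Q = 0.021 * 46.1 = 0.9681.
Denominator: b*sqrt(S) = 3.9 * 0.084261 = 0.328618.
arg = 2.946.
y_n = 2.946^(3/5) = 1.9122 m.

1.9122


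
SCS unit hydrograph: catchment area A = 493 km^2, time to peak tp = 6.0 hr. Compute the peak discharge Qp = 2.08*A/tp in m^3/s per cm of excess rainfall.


SCS formula: Qp = 2.08 * A / tp.
Qp = 2.08 * 493 / 6.0
   = 1025.44 / 6.0
   = 170.91 m^3/s per cm.

170.91


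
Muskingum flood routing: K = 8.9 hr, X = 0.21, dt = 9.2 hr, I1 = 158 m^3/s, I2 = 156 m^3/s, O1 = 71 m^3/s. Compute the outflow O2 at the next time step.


Muskingum coefficients:
denom = 2*K*(1-X) + dt = 2*8.9*(1-0.21) + 9.2 = 23.262.
C0 = (dt - 2*K*X)/denom = (9.2 - 2*8.9*0.21)/23.262 = 0.2348.
C1 = (dt + 2*K*X)/denom = (9.2 + 2*8.9*0.21)/23.262 = 0.5562.
C2 = (2*K*(1-X) - dt)/denom = 0.209.
O2 = C0*I2 + C1*I1 + C2*O1
   = 0.2348*156 + 0.5562*158 + 0.209*71
   = 139.35 m^3/s.

139.35


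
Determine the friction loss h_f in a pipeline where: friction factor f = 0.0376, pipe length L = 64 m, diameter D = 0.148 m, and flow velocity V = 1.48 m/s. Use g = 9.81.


Darcy-Weisbach equation: h_f = f * (L/D) * V^2/(2g).
f * L/D = 0.0376 * 64/0.148 = 16.2595.
V^2/(2g) = 1.48^2 / (2*9.81) = 2.1904 / 19.62 = 0.1116 m.
h_f = 16.2595 * 0.1116 = 1.815 m.

1.815


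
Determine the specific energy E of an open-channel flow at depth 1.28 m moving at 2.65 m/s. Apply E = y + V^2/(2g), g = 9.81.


Specific energy E = y + V^2/(2g).
Velocity head = V^2/(2g) = 2.65^2 / (2*9.81) = 7.0225 / 19.62 = 0.3579 m.
E = 1.28 + 0.3579 = 1.6379 m.

1.6379


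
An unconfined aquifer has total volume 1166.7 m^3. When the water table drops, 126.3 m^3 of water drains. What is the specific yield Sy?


Specific yield Sy = Volume drained / Total volume.
Sy = 126.3 / 1166.7
   = 0.1083.

0.1083


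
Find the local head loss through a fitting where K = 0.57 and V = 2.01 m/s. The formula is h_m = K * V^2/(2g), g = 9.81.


Minor loss formula: h_m = K * V^2/(2g).
V^2 = 2.01^2 = 4.0401.
V^2/(2g) = 4.0401 / 19.62 = 0.2059 m.
h_m = 0.57 * 0.2059 = 0.1174 m.

0.1174


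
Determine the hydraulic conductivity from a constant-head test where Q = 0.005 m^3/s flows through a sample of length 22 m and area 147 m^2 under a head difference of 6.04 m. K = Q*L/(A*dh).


From K = Q*L / (A*dh):
Numerator: Q*L = 0.005 * 22 = 0.11.
Denominator: A*dh = 147 * 6.04 = 887.88.
K = 0.11 / 887.88 = 0.000124 m/s.

0.000124


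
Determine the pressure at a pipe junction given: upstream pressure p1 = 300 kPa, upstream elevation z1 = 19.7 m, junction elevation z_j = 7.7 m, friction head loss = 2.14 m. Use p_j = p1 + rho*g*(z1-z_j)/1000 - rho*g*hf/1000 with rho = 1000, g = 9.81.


Junction pressure: p_j = p1 + rho*g*(z1 - z_j)/1000 - rho*g*hf/1000.
Elevation term = 1000*9.81*(19.7 - 7.7)/1000 = 117.72 kPa.
Friction term = 1000*9.81*2.14/1000 = 20.993 kPa.
p_j = 300 + 117.72 - 20.993 = 396.73 kPa.

396.73


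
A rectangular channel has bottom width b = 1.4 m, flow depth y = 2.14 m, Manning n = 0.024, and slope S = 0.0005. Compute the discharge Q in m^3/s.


For a rectangular channel, the cross-sectional area A = b * y = 1.4 * 2.14 = 3.0 m^2.
The wetted perimeter P = b + 2y = 1.4 + 2*2.14 = 5.68 m.
Hydraulic radius R = A/P = 3.0/5.68 = 0.5275 m.
Velocity V = (1/n)*R^(2/3)*S^(1/2) = (1/0.024)*0.5275^(2/3)*0.0005^(1/2) = 0.6082 m/s.
Discharge Q = A * V = 3.0 * 0.6082 = 1.822 m^3/s.

1.822


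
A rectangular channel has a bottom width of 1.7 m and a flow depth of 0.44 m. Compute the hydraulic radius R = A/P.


For a rectangular section:
Flow area A = b * y = 1.7 * 0.44 = 0.75 m^2.
Wetted perimeter P = b + 2y = 1.7 + 2*0.44 = 2.58 m.
Hydraulic radius R = A/P = 0.75 / 2.58 = 0.2899 m.

0.2899


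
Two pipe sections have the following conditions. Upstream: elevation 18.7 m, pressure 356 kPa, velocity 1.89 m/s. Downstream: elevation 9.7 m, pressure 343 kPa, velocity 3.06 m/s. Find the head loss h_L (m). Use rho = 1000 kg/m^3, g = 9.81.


Total head at each section: H = z + p/(rho*g) + V^2/(2g).
H1 = 18.7 + 356*1000/(1000*9.81) + 1.89^2/(2*9.81)
   = 18.7 + 36.29 + 0.1821
   = 55.172 m.
H2 = 9.7 + 343*1000/(1000*9.81) + 3.06^2/(2*9.81)
   = 9.7 + 34.964 + 0.4772
   = 45.142 m.
h_L = H1 - H2 = 55.172 - 45.142 = 10.03 m.

10.03


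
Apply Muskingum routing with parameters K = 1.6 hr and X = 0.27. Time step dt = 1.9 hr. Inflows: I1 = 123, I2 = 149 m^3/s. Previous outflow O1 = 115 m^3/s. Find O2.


Muskingum coefficients:
denom = 2*K*(1-X) + dt = 2*1.6*(1-0.27) + 1.9 = 4.236.
C0 = (dt - 2*K*X)/denom = (1.9 - 2*1.6*0.27)/4.236 = 0.2446.
C1 = (dt + 2*K*X)/denom = (1.9 + 2*1.6*0.27)/4.236 = 0.6525.
C2 = (2*K*(1-X) - dt)/denom = 0.1029.
O2 = C0*I2 + C1*I1 + C2*O1
   = 0.2446*149 + 0.6525*123 + 0.1029*115
   = 128.54 m^3/s.

128.54


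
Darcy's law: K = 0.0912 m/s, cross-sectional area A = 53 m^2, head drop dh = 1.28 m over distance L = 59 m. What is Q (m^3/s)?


Darcy's law: Q = K * A * i, where i = dh/L.
Hydraulic gradient i = 1.28 / 59 = 0.021695.
Q = 0.0912 * 53 * 0.021695
  = 0.1049 m^3/s.

0.1049


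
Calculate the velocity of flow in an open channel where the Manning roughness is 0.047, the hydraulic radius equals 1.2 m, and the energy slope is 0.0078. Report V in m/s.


Manning's equation gives V = (1/n) * R^(2/3) * S^(1/2).
First, compute R^(2/3) = 1.2^(2/3) = 1.1292.
Next, S^(1/2) = 0.0078^(1/2) = 0.088318.
Then 1/n = 1/0.047 = 21.28.
V = 21.28 * 1.1292 * 0.088318 = 2.122 m/s.

2.122


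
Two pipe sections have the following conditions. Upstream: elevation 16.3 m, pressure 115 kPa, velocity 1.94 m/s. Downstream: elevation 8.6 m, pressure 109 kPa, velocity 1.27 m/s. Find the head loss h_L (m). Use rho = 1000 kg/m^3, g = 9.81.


Total head at each section: H = z + p/(rho*g) + V^2/(2g).
H1 = 16.3 + 115*1000/(1000*9.81) + 1.94^2/(2*9.81)
   = 16.3 + 11.723 + 0.1918
   = 28.215 m.
H2 = 8.6 + 109*1000/(1000*9.81) + 1.27^2/(2*9.81)
   = 8.6 + 11.111 + 0.0822
   = 19.793 m.
h_L = H1 - H2 = 28.215 - 19.793 = 8.421 m.

8.421


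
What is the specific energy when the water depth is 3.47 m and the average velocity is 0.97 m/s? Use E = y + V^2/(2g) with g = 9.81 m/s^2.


Specific energy E = y + V^2/(2g).
Velocity head = V^2/(2g) = 0.97^2 / (2*9.81) = 0.9409 / 19.62 = 0.048 m.
E = 3.47 + 0.048 = 3.518 m.

3.518


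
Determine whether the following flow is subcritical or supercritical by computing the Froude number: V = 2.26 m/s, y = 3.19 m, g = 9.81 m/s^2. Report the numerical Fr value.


The Froude number is defined as Fr = V / sqrt(g*y).
g*y = 9.81 * 3.19 = 31.2939.
sqrt(g*y) = sqrt(31.2939) = 5.5941.
Fr = 2.26 / 5.5941 = 0.404.
Since Fr < 1, the flow is subcritical.

0.404


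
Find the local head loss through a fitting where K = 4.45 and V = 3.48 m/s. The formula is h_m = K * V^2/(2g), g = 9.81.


Minor loss formula: h_m = K * V^2/(2g).
V^2 = 3.48^2 = 12.1104.
V^2/(2g) = 12.1104 / 19.62 = 0.6172 m.
h_m = 4.45 * 0.6172 = 2.7468 m.

2.7468


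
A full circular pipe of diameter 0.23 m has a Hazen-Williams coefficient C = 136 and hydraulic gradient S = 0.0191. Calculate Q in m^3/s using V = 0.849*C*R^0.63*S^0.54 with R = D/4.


For a full circular pipe, R = D/4 = 0.23/4 = 0.0575 m.
V = 0.849 * 136 * 0.0575^0.63 * 0.0191^0.54
  = 0.849 * 136 * 0.165421 * 0.117966
  = 2.2532 m/s.
Pipe area A = pi*D^2/4 = pi*0.23^2/4 = 0.0415 m^2.
Q = A * V = 0.0415 * 2.2532 = 0.0936 m^3/s.

0.0936


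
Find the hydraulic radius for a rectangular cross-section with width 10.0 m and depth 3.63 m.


For a rectangular section:
Flow area A = b * y = 10.0 * 3.63 = 36.3 m^2.
Wetted perimeter P = b + 2y = 10.0 + 2*3.63 = 17.26 m.
Hydraulic radius R = A/P = 36.3 / 17.26 = 2.1031 m.

2.1031


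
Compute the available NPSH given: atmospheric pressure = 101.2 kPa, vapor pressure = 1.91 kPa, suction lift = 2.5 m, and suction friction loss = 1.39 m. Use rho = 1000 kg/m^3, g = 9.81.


NPSHa = p_atm/(rho*g) - z_s - hf_s - p_vap/(rho*g).
p_atm/(rho*g) = 101.2*1000 / (1000*9.81) = 10.316 m.
p_vap/(rho*g) = 1.91*1000 / (1000*9.81) = 0.195 m.
NPSHa = 10.316 - 2.5 - 1.39 - 0.195
      = 6.23 m.

6.23


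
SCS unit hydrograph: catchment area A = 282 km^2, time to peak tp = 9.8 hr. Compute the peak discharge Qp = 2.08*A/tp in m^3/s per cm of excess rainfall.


SCS formula: Qp = 2.08 * A / tp.
Qp = 2.08 * 282 / 9.8
   = 586.56 / 9.8
   = 59.85 m^3/s per cm.

59.85


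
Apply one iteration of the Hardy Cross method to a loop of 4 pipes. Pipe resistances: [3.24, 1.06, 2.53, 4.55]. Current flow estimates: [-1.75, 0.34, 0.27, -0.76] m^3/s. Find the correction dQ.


Numerator terms (r*Q*|Q|): 3.24*-1.75*|-1.75| = -9.9225; 1.06*0.34*|0.34| = 0.1225; 2.53*0.27*|0.27| = 0.1844; 4.55*-0.76*|-0.76| = -2.6281.
Sum of numerator = -12.2436.
Denominator terms (r*|Q|): 3.24*|-1.75| = 5.67; 1.06*|0.34| = 0.3604; 2.53*|0.27| = 0.6831; 4.55*|-0.76| = 3.458.
2 * sum of denominator = 2 * 10.1715 = 20.343.
dQ = --12.2436 / 20.343 = 0.6019 m^3/s.

0.6019


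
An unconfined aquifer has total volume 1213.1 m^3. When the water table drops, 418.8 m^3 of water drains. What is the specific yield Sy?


Specific yield Sy = Volume drained / Total volume.
Sy = 418.8 / 1213.1
   = 0.3452.

0.3452


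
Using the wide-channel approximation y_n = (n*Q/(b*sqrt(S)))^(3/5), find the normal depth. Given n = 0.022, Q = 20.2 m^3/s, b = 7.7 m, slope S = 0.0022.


We use the wide-channel approximation y_n = (n*Q/(b*sqrt(S)))^(3/5).
sqrt(S) = sqrt(0.0022) = 0.046904.
Numerator: n*Q = 0.022 * 20.2 = 0.4444.
Denominator: b*sqrt(S) = 7.7 * 0.046904 = 0.361161.
arg = 1.2305.
y_n = 1.2305^(3/5) = 1.1325 m.

1.1325


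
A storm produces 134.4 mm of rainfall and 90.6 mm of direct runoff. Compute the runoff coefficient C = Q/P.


The runoff coefficient C = runoff depth / rainfall depth.
C = 90.6 / 134.4
  = 0.6741.

0.6741


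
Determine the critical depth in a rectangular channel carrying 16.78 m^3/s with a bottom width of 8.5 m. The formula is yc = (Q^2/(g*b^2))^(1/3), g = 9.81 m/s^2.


Using yc = (Q^2 / (g * b^2))^(1/3):
Q^2 = 16.78^2 = 281.57.
g * b^2 = 9.81 * 8.5^2 = 9.81 * 72.25 = 708.77.
Q^2 / (g*b^2) = 281.57 / 708.77 = 0.3973.
yc = 0.3973^(1/3) = 0.7351 m.

0.7351


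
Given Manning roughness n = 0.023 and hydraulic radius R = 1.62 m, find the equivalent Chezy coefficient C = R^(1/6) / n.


The Chezy coefficient relates to Manning's n through C = R^(1/6) / n.
R^(1/6) = 1.62^(1/6) = 1.083725.
C = 1.083725 / 0.023 = 47.12 m^(1/2)/s.

47.12


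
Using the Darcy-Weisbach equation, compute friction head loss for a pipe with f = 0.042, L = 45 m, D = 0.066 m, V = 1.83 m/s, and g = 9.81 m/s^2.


Darcy-Weisbach equation: h_f = f * (L/D) * V^2/(2g).
f * L/D = 0.042 * 45/0.066 = 28.6364.
V^2/(2g) = 1.83^2 / (2*9.81) = 3.3489 / 19.62 = 0.1707 m.
h_f = 28.6364 * 0.1707 = 4.888 m.

4.888


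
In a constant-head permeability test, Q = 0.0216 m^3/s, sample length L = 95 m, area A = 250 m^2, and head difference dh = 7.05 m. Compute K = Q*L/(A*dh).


From K = Q*L / (A*dh):
Numerator: Q*L = 0.0216 * 95 = 2.052.
Denominator: A*dh = 250 * 7.05 = 1762.5.
K = 2.052 / 1762.5 = 0.001164 m/s.

0.001164


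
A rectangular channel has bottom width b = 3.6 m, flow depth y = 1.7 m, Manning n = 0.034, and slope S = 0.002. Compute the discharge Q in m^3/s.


For a rectangular channel, the cross-sectional area A = b * y = 3.6 * 1.7 = 6.12 m^2.
The wetted perimeter P = b + 2y = 3.6 + 2*1.7 = 7.0 m.
Hydraulic radius R = A/P = 6.12/7.0 = 0.8743 m.
Velocity V = (1/n)*R^(2/3)*S^(1/2) = (1/0.034)*0.8743^(2/3)*0.002^(1/2) = 1.2026 m/s.
Discharge Q = A * V = 6.12 * 1.2026 = 7.36 m^3/s.

7.36


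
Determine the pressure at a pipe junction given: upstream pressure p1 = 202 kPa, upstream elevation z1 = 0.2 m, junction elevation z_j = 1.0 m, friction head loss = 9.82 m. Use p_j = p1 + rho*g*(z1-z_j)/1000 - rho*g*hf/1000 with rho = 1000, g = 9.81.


Junction pressure: p_j = p1 + rho*g*(z1 - z_j)/1000 - rho*g*hf/1000.
Elevation term = 1000*9.81*(0.2 - 1.0)/1000 = -7.848 kPa.
Friction term = 1000*9.81*9.82/1000 = 96.334 kPa.
p_j = 202 + -7.848 - 96.334 = 97.82 kPa.

97.82


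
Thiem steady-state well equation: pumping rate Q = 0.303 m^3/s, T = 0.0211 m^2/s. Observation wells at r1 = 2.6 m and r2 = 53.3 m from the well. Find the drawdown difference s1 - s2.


Thiem equation: s1 - s2 = Q/(2*pi*T) * ln(r2/r1).
ln(r2/r1) = ln(53.3/2.6) = 3.0204.
Q/(2*pi*T) = 0.303 / (2*pi*0.0211) = 0.303 / 0.1326 = 2.2855.
s1 - s2 = 2.2855 * 3.0204 = 6.9032 m.

6.9032


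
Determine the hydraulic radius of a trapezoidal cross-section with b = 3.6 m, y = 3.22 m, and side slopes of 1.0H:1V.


For a trapezoidal section with side slope z:
A = (b + z*y)*y = (3.6 + 1.0*3.22)*3.22 = 21.96 m^2.
P = b + 2*y*sqrt(1 + z^2) = 3.6 + 2*3.22*sqrt(1 + 1.0^2) = 12.708 m.
R = A/P = 21.96 / 12.708 = 1.7281 m.

1.7281


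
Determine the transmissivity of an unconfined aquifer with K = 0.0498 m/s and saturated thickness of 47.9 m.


Transmissivity is defined as T = K * h.
T = 0.0498 * 47.9
  = 2.3854 m^2/s.

2.3854


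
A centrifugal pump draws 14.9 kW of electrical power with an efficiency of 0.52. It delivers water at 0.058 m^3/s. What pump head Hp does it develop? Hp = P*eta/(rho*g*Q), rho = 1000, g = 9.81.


Pump head formula: Hp = P * eta / (rho * g * Q).
Numerator: P * eta = 14.9 * 1000 * 0.52 = 7748.0 W.
Denominator: rho * g * Q = 1000 * 9.81 * 0.058 = 568.98.
Hp = 7748.0 / 568.98 = 13.62 m.

13.62


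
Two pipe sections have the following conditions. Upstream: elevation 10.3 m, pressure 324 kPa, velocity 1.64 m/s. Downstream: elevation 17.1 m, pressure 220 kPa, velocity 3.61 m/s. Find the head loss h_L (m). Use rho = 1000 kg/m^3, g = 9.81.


Total head at each section: H = z + p/(rho*g) + V^2/(2g).
H1 = 10.3 + 324*1000/(1000*9.81) + 1.64^2/(2*9.81)
   = 10.3 + 33.028 + 0.1371
   = 43.465 m.
H2 = 17.1 + 220*1000/(1000*9.81) + 3.61^2/(2*9.81)
   = 17.1 + 22.426 + 0.6642
   = 40.19 m.
h_L = H1 - H2 = 43.465 - 40.19 = 3.274 m.

3.274


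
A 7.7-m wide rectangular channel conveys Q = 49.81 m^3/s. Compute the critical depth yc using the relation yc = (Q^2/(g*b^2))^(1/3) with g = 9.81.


Using yc = (Q^2 / (g * b^2))^(1/3):
Q^2 = 49.81^2 = 2481.04.
g * b^2 = 9.81 * 7.7^2 = 9.81 * 59.29 = 581.63.
Q^2 / (g*b^2) = 2481.04 / 581.63 = 4.2657.
yc = 4.2657^(1/3) = 1.6218 m.

1.6218


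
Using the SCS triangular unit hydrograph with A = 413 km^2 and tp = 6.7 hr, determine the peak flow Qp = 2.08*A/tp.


SCS formula: Qp = 2.08 * A / tp.
Qp = 2.08 * 413 / 6.7
   = 859.04 / 6.7
   = 128.21 m^3/s per cm.

128.21


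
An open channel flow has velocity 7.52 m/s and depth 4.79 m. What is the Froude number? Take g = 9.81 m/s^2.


The Froude number is defined as Fr = V / sqrt(g*y).
g*y = 9.81 * 4.79 = 46.9899.
sqrt(g*y) = sqrt(46.9899) = 6.8549.
Fr = 7.52 / 6.8549 = 1.097.

1.097


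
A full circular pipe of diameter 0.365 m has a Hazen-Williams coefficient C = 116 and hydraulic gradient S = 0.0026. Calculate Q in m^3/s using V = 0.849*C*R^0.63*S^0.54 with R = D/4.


For a full circular pipe, R = D/4 = 0.365/4 = 0.0912 m.
V = 0.849 * 116 * 0.0912^0.63 * 0.0026^0.54
  = 0.849 * 116 * 0.221282 * 0.040187
  = 0.8758 m/s.
Pipe area A = pi*D^2/4 = pi*0.365^2/4 = 0.1046 m^2.
Q = A * V = 0.1046 * 0.8758 = 0.0916 m^3/s.

0.0916


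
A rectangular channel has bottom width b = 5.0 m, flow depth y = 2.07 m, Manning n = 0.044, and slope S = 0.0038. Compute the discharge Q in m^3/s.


For a rectangular channel, the cross-sectional area A = b * y = 5.0 * 2.07 = 10.35 m^2.
The wetted perimeter P = b + 2y = 5.0 + 2*2.07 = 9.14 m.
Hydraulic radius R = A/P = 10.35/9.14 = 1.1324 m.
Velocity V = (1/n)*R^(2/3)*S^(1/2) = (1/0.044)*1.1324^(2/3)*0.0038^(1/2) = 1.5221 m/s.
Discharge Q = A * V = 10.35 * 1.5221 = 15.753 m^3/s.

15.753


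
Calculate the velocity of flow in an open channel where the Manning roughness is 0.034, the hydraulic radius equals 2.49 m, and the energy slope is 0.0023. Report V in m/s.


Manning's equation gives V = (1/n) * R^(2/3) * S^(1/2).
First, compute R^(2/3) = 2.49^(2/3) = 1.8371.
Next, S^(1/2) = 0.0023^(1/2) = 0.047958.
Then 1/n = 1/0.034 = 29.41.
V = 29.41 * 1.8371 * 0.047958 = 2.5913 m/s.

2.5913


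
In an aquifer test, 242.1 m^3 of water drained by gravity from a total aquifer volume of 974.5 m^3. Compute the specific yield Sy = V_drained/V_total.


Specific yield Sy = Volume drained / Total volume.
Sy = 242.1 / 974.5
   = 0.2484.

0.2484


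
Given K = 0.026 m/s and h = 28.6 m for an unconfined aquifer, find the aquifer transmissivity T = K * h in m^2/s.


Transmissivity is defined as T = K * h.
T = 0.026 * 28.6
  = 0.7436 m^2/s.

0.7436


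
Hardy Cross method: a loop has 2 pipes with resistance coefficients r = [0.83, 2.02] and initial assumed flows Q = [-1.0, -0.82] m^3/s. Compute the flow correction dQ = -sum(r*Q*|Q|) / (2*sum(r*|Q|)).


Numerator terms (r*Q*|Q|): 0.83*-1.0*|-1.0| = -0.83; 2.02*-0.82*|-0.82| = -1.3582.
Sum of numerator = -2.1882.
Denominator terms (r*|Q|): 0.83*|-1.0| = 0.83; 2.02*|-0.82| = 1.6564.
2 * sum of denominator = 2 * 2.4864 = 4.9728.
dQ = --2.1882 / 4.9728 = 0.44 m^3/s.

0.44


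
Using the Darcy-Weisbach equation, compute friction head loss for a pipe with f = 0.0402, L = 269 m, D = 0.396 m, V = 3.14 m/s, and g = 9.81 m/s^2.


Darcy-Weisbach equation: h_f = f * (L/D) * V^2/(2g).
f * L/D = 0.0402 * 269/0.396 = 27.3076.
V^2/(2g) = 3.14^2 / (2*9.81) = 9.8596 / 19.62 = 0.5025 m.
h_f = 27.3076 * 0.5025 = 13.723 m.

13.723


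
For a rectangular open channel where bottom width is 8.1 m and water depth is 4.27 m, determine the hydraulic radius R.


For a rectangular section:
Flow area A = b * y = 8.1 * 4.27 = 34.59 m^2.
Wetted perimeter P = b + 2y = 8.1 + 2*4.27 = 16.64 m.
Hydraulic radius R = A/P = 34.59 / 16.64 = 2.0785 m.

2.0785


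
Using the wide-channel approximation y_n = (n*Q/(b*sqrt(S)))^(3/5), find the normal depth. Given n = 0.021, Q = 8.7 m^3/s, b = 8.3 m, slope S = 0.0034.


We use the wide-channel approximation y_n = (n*Q/(b*sqrt(S)))^(3/5).
sqrt(S) = sqrt(0.0034) = 0.05831.
Numerator: n*Q = 0.021 * 8.7 = 0.1827.
Denominator: b*sqrt(S) = 8.3 * 0.05831 = 0.483973.
arg = 0.3775.
y_n = 0.3775^(3/5) = 0.5574 m.

0.5574


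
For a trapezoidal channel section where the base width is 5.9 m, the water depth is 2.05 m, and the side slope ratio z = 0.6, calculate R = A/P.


For a trapezoidal section with side slope z:
A = (b + z*y)*y = (5.9 + 0.6*2.05)*2.05 = 14.616 m^2.
P = b + 2*y*sqrt(1 + z^2) = 5.9 + 2*2.05*sqrt(1 + 0.6^2) = 10.681 m.
R = A/P = 14.616 / 10.681 = 1.3684 m.

1.3684


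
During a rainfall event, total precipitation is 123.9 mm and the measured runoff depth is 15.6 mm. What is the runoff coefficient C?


The runoff coefficient C = runoff depth / rainfall depth.
C = 15.6 / 123.9
  = 0.1259.

0.1259


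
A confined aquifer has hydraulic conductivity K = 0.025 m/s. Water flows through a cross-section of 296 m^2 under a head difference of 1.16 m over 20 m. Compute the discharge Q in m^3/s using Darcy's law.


Darcy's law: Q = K * A * i, where i = dh/L.
Hydraulic gradient i = 1.16 / 20 = 0.058.
Q = 0.025 * 296 * 0.058
  = 0.4292 m^3/s.

0.4292


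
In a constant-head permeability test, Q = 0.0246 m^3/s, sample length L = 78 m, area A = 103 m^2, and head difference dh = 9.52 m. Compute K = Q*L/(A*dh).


From K = Q*L / (A*dh):
Numerator: Q*L = 0.0246 * 78 = 1.9188.
Denominator: A*dh = 103 * 9.52 = 980.56.
K = 1.9188 / 980.56 = 0.001957 m/s.

0.001957


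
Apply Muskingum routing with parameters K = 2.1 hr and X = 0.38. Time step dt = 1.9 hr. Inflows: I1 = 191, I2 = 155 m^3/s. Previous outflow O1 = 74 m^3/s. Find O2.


Muskingum coefficients:
denom = 2*K*(1-X) + dt = 2*2.1*(1-0.38) + 1.9 = 4.504.
C0 = (dt - 2*K*X)/denom = (1.9 - 2*2.1*0.38)/4.504 = 0.0675.
C1 = (dt + 2*K*X)/denom = (1.9 + 2*2.1*0.38)/4.504 = 0.7762.
C2 = (2*K*(1-X) - dt)/denom = 0.1563.
O2 = C0*I2 + C1*I1 + C2*O1
   = 0.0675*155 + 0.7762*191 + 0.1563*74
   = 170.28 m^3/s.

170.28


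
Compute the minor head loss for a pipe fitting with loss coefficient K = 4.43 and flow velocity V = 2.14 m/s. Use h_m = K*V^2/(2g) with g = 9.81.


Minor loss formula: h_m = K * V^2/(2g).
V^2 = 2.14^2 = 4.5796.
V^2/(2g) = 4.5796 / 19.62 = 0.2334 m.
h_m = 4.43 * 0.2334 = 1.034 m.

1.034


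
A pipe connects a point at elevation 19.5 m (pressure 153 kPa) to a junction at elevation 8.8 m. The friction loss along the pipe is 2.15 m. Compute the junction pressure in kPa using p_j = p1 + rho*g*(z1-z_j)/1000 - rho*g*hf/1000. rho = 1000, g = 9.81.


Junction pressure: p_j = p1 + rho*g*(z1 - z_j)/1000 - rho*g*hf/1000.
Elevation term = 1000*9.81*(19.5 - 8.8)/1000 = 104.967 kPa.
Friction term = 1000*9.81*2.15/1000 = 21.091 kPa.
p_j = 153 + 104.967 - 21.091 = 236.88 kPa.

236.88


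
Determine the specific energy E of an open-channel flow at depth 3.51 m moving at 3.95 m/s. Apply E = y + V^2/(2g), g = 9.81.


Specific energy E = y + V^2/(2g).
Velocity head = V^2/(2g) = 3.95^2 / (2*9.81) = 15.6025 / 19.62 = 0.7952 m.
E = 3.51 + 0.7952 = 4.3052 m.

4.3052


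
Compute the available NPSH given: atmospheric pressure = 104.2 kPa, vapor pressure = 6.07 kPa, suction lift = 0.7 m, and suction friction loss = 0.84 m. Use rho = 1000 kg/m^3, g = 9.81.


NPSHa = p_atm/(rho*g) - z_s - hf_s - p_vap/(rho*g).
p_atm/(rho*g) = 104.2*1000 / (1000*9.81) = 10.622 m.
p_vap/(rho*g) = 6.07*1000 / (1000*9.81) = 0.619 m.
NPSHa = 10.622 - 0.7 - 0.84 - 0.619
      = 8.46 m.

8.46


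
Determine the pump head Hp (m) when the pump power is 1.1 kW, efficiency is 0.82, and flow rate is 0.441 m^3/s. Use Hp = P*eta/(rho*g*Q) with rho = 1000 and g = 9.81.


Pump head formula: Hp = P * eta / (rho * g * Q).
Numerator: P * eta = 1.1 * 1000 * 0.82 = 902.0 W.
Denominator: rho * g * Q = 1000 * 9.81 * 0.441 = 4326.21.
Hp = 902.0 / 4326.21 = 0.21 m.

0.21


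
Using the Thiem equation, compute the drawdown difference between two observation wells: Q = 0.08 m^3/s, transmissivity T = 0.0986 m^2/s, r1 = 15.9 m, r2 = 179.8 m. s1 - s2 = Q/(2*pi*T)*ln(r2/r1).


Thiem equation: s1 - s2 = Q/(2*pi*T) * ln(r2/r1).
ln(r2/r1) = ln(179.8/15.9) = 2.4255.
Q/(2*pi*T) = 0.08 / (2*pi*0.0986) = 0.08 / 0.6195 = 0.1291.
s1 - s2 = 0.1291 * 2.4255 = 0.3132 m.

0.3132


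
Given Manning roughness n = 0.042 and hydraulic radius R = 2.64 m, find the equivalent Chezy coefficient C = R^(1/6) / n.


The Chezy coefficient relates to Manning's n through C = R^(1/6) / n.
R^(1/6) = 2.64^(1/6) = 1.175621.
C = 1.175621 / 0.042 = 27.99 m^(1/2)/s.

27.99


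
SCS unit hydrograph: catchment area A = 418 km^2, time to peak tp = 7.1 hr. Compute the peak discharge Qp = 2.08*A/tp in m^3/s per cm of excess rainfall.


SCS formula: Qp = 2.08 * A / tp.
Qp = 2.08 * 418 / 7.1
   = 869.44 / 7.1
   = 122.46 m^3/s per cm.

122.46


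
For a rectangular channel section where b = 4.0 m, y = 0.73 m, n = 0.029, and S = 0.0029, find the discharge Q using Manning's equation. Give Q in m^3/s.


For a rectangular channel, the cross-sectional area A = b * y = 4.0 * 0.73 = 2.92 m^2.
The wetted perimeter P = b + 2y = 4.0 + 2*0.73 = 5.46 m.
Hydraulic radius R = A/P = 2.92/5.46 = 0.5348 m.
Velocity V = (1/n)*R^(2/3)*S^(1/2) = (1/0.029)*0.5348^(2/3)*0.0029^(1/2) = 1.2235 m/s.
Discharge Q = A * V = 2.92 * 1.2235 = 3.573 m^3/s.

3.573


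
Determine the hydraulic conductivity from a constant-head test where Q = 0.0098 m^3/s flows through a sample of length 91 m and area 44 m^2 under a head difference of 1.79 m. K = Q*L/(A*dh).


From K = Q*L / (A*dh):
Numerator: Q*L = 0.0098 * 91 = 0.8918.
Denominator: A*dh = 44 * 1.79 = 78.76.
K = 0.8918 / 78.76 = 0.011323 m/s.

0.011323


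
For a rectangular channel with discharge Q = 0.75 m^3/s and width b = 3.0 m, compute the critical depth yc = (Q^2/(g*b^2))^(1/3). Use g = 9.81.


Using yc = (Q^2 / (g * b^2))^(1/3):
Q^2 = 0.75^2 = 0.56.
g * b^2 = 9.81 * 3.0^2 = 9.81 * 9.0 = 88.29.
Q^2 / (g*b^2) = 0.56 / 88.29 = 0.0063.
yc = 0.0063^(1/3) = 0.1854 m.

0.1854


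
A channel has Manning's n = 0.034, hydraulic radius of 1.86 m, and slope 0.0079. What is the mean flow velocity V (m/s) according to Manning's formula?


Manning's equation gives V = (1/n) * R^(2/3) * S^(1/2).
First, compute R^(2/3) = 1.86^(2/3) = 1.5124.
Next, S^(1/2) = 0.0079^(1/2) = 0.088882.
Then 1/n = 1/0.034 = 29.41.
V = 29.41 * 1.5124 * 0.088882 = 3.9538 m/s.

3.9538
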